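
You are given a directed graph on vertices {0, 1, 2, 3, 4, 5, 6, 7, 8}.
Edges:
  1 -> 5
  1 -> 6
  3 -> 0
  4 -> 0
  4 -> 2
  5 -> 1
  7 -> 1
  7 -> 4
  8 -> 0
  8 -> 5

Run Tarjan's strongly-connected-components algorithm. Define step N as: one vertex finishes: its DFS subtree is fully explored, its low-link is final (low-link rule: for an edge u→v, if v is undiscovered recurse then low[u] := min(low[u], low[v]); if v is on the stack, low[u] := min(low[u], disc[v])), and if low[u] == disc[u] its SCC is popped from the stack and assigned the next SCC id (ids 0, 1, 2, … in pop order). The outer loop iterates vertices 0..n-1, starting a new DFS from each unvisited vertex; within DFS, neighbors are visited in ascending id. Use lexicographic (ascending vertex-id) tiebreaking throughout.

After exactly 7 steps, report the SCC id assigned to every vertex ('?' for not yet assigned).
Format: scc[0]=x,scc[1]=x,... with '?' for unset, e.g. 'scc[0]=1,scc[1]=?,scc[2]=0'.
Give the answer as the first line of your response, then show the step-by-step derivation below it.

scc[0]=0,scc[1]=2,scc[2]=3,scc[3]=4,scc[4]=5,scc[5]=2,scc[6]=1,scc[7]=?,scc[8]=?

step 1: low=(low[0]=0,low[1]=?,low[2]=?,low[3]=?,low[4]=?,low[5]=?,low[6]=?,low[7]=?,low[8]=?); scc=(scc[0]=0,scc[1]=?,scc[2]=?,scc[3]=?,scc[4]=?,scc[5]=?,scc[6]=?,scc[7]=?,scc[8]=?)
step 2: low=(low[0]=0,low[1]=1,low[2]=?,low[3]=?,low[4]=?,low[5]=1,low[6]=?,low[7]=?,low[8]=?); scc=(scc[0]=0,scc[1]=?,scc[2]=?,scc[3]=?,scc[4]=?,scc[5]=?,scc[6]=?,scc[7]=?,scc[8]=?)
step 3: low=(low[0]=0,low[1]=1,low[2]=?,low[3]=?,low[4]=?,low[5]=1,low[6]=3,low[7]=?,low[8]=?); scc=(scc[0]=0,scc[1]=?,scc[2]=?,scc[3]=?,scc[4]=?,scc[5]=?,scc[6]=1,scc[7]=?,scc[8]=?)
step 4: low=(low[0]=0,low[1]=1,low[2]=?,low[3]=?,low[4]=?,low[5]=1,low[6]=3,low[7]=?,low[8]=?); scc=(scc[0]=0,scc[1]=2,scc[2]=?,scc[3]=?,scc[4]=?,scc[5]=2,scc[6]=1,scc[7]=?,scc[8]=?)
step 5: low=(low[0]=0,low[1]=1,low[2]=4,low[3]=?,low[4]=?,low[5]=1,low[6]=3,low[7]=?,low[8]=?); scc=(scc[0]=0,scc[1]=2,scc[2]=3,scc[3]=?,scc[4]=?,scc[5]=2,scc[6]=1,scc[7]=?,scc[8]=?)
step 6: low=(low[0]=0,low[1]=1,low[2]=4,low[3]=5,low[4]=?,low[5]=1,low[6]=3,low[7]=?,low[8]=?); scc=(scc[0]=0,scc[1]=2,scc[2]=3,scc[3]=4,scc[4]=?,scc[5]=2,scc[6]=1,scc[7]=?,scc[8]=?)
step 7: low=(low[0]=0,low[1]=1,low[2]=4,low[3]=5,low[4]=6,low[5]=1,low[6]=3,low[7]=?,low[8]=?); scc=(scc[0]=0,scc[1]=2,scc[2]=3,scc[3]=4,scc[4]=5,scc[5]=2,scc[6]=1,scc[7]=?,scc[8]=?)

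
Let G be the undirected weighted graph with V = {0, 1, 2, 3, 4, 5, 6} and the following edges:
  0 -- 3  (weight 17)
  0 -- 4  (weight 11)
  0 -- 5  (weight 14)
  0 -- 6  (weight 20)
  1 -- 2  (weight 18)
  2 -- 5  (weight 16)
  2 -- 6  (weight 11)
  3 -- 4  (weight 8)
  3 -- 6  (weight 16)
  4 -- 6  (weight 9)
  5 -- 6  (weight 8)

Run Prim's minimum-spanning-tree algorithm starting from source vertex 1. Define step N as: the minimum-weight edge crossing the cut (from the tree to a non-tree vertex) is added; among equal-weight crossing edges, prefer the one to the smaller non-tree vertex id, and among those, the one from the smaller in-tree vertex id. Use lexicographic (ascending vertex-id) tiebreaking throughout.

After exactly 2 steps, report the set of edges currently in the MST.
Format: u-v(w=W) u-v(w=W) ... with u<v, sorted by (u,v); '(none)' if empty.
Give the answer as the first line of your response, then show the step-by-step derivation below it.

1-2(w=18) 2-6(w=11)

step 1: add edge 1-2 (w=18); MST = {1-2(w=18)}
step 2: add edge 2-6 (w=11); MST = {1-2(w=18) 2-6(w=11)}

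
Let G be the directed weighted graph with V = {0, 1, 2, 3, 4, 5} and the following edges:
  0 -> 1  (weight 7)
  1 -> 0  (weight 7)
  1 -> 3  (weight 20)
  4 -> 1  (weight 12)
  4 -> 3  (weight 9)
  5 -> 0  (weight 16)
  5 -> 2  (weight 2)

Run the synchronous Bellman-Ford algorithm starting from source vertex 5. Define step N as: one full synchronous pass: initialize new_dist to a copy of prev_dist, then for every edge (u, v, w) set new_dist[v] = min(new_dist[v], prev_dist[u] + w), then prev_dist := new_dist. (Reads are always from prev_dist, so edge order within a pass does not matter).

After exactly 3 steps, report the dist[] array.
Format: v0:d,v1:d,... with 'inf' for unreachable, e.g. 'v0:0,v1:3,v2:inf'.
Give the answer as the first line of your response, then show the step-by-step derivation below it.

v0:16,v1:23,v2:2,v3:43,v4:inf,v5:0

step 1: dist = v0:16,v1:inf,v2:2,v3:inf,v4:inf,v5:0
step 2: dist = v0:16,v1:23,v2:2,v3:inf,v4:inf,v5:0
step 3: dist = v0:16,v1:23,v2:2,v3:43,v4:inf,v5:0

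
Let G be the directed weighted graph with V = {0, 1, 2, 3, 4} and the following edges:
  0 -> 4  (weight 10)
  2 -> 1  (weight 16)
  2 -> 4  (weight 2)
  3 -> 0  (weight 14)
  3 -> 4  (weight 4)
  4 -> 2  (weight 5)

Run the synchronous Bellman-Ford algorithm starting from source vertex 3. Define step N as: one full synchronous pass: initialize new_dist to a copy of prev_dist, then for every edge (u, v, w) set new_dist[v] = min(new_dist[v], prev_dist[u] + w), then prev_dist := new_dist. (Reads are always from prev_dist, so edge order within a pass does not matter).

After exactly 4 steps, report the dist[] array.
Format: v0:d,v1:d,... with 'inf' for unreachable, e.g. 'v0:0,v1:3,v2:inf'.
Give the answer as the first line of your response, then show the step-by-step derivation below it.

v0:14,v1:25,v2:9,v3:0,v4:4

step 1: dist = v0:14,v1:inf,v2:inf,v3:0,v4:4
step 2: dist = v0:14,v1:inf,v2:9,v3:0,v4:4
step 3: dist = v0:14,v1:25,v2:9,v3:0,v4:4
step 4: dist = v0:14,v1:25,v2:9,v3:0,v4:4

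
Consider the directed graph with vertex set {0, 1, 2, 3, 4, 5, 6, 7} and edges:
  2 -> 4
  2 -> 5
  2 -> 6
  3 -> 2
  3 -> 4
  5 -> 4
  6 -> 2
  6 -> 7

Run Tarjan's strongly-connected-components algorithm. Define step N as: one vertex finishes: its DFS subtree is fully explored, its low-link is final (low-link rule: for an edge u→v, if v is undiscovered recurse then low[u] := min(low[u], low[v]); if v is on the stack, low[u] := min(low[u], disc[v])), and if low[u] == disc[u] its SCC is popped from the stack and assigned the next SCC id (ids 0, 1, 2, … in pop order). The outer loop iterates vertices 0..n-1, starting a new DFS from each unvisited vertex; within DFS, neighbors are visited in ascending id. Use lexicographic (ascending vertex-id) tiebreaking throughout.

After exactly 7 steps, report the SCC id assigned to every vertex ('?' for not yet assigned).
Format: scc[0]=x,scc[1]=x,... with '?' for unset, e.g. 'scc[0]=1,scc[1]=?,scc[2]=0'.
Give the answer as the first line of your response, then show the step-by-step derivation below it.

scc[0]=0,scc[1]=1,scc[2]=5,scc[3]=?,scc[4]=2,scc[5]=3,scc[6]=5,scc[7]=4

step 1: low=(low[0]=0,low[1]=?,low[2]=?,low[3]=?,low[4]=?,low[5]=?,low[6]=?,low[7]=?); scc=(scc[0]=0,scc[1]=?,scc[2]=?,scc[3]=?,scc[4]=?,scc[5]=?,scc[6]=?,scc[7]=?)
step 2: low=(low[0]=0,low[1]=1,low[2]=?,low[3]=?,low[4]=?,low[5]=?,low[6]=?,low[7]=?); scc=(scc[0]=0,scc[1]=1,scc[2]=?,scc[3]=?,scc[4]=?,scc[5]=?,scc[6]=?,scc[7]=?)
step 3: low=(low[0]=0,low[1]=1,low[2]=2,low[3]=?,low[4]=3,low[5]=?,low[6]=?,low[7]=?); scc=(scc[0]=0,scc[1]=1,scc[2]=?,scc[3]=?,scc[4]=2,scc[5]=?,scc[6]=?,scc[7]=?)
step 4: low=(low[0]=0,low[1]=1,low[2]=2,low[3]=?,low[4]=3,low[5]=4,low[6]=?,low[7]=?); scc=(scc[0]=0,scc[1]=1,scc[2]=?,scc[3]=?,scc[4]=2,scc[5]=3,scc[6]=?,scc[7]=?)
step 5: low=(low[0]=0,low[1]=1,low[2]=2,low[3]=?,low[4]=3,low[5]=4,low[6]=2,low[7]=6); scc=(scc[0]=0,scc[1]=1,scc[2]=?,scc[3]=?,scc[4]=2,scc[5]=3,scc[6]=?,scc[7]=4)
step 6: low=(low[0]=0,low[1]=1,low[2]=2,low[3]=?,low[4]=3,low[5]=4,low[6]=2,low[7]=6); scc=(scc[0]=0,scc[1]=1,scc[2]=?,scc[3]=?,scc[4]=2,scc[5]=3,scc[6]=?,scc[7]=4)
step 7: low=(low[0]=0,low[1]=1,low[2]=2,low[3]=?,low[4]=3,low[5]=4,low[6]=2,low[7]=6); scc=(scc[0]=0,scc[1]=1,scc[2]=5,scc[3]=?,scc[4]=2,scc[5]=3,scc[6]=5,scc[7]=4)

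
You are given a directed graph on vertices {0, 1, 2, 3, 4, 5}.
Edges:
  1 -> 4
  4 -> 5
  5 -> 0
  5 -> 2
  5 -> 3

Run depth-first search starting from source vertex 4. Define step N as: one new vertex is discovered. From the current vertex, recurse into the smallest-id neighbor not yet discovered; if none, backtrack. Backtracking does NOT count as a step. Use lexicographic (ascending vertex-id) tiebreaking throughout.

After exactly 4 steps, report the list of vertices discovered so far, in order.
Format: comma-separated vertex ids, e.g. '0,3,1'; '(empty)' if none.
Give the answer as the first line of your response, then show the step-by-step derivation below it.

4,5,0,2

step 1: discover 4; path=4; order=4
step 2: discover 5; path=4>5; order=4,5
step 3: discover 0; path=4>5>0; order=4,5,0
step 4: discover 2; path=4>5>2; order=4,5,0,2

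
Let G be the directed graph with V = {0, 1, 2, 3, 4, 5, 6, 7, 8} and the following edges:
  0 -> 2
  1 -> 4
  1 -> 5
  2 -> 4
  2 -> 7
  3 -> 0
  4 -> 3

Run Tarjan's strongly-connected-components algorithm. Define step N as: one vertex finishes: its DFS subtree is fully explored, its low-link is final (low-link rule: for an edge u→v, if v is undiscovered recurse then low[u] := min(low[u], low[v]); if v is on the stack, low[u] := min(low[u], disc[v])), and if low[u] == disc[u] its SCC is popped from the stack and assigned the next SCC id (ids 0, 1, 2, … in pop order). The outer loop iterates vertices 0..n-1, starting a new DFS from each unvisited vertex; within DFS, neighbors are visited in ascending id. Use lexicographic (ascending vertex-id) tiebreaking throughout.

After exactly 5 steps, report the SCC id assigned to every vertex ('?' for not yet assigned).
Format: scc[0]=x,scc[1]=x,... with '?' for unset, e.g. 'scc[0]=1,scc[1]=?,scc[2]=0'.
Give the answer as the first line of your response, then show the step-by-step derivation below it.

scc[0]=1,scc[1]=?,scc[2]=1,scc[3]=1,scc[4]=1,scc[5]=?,scc[6]=?,scc[7]=0,scc[8]=?

step 1: low=(low[0]=0,low[1]=?,low[2]=1,low[3]=0,low[4]=2,low[5]=?,low[6]=?,low[7]=?,low[8]=?); scc=(scc[0]=?,scc[1]=?,scc[2]=?,scc[3]=?,scc[4]=?,scc[5]=?,scc[6]=?,scc[7]=?,scc[8]=?)
step 2: low=(low[0]=0,low[1]=?,low[2]=1,low[3]=0,low[4]=0,low[5]=?,low[6]=?,low[7]=?,low[8]=?); scc=(scc[0]=?,scc[1]=?,scc[2]=?,scc[3]=?,scc[4]=?,scc[5]=?,scc[6]=?,scc[7]=?,scc[8]=?)
step 3: low=(low[0]=0,low[1]=?,low[2]=0,low[3]=0,low[4]=0,low[5]=?,low[6]=?,low[7]=4,low[8]=?); scc=(scc[0]=?,scc[1]=?,scc[2]=?,scc[3]=?,scc[4]=?,scc[5]=?,scc[6]=?,scc[7]=0,scc[8]=?)
step 4: low=(low[0]=0,low[1]=?,low[2]=0,low[3]=0,low[4]=0,low[5]=?,low[6]=?,low[7]=4,low[8]=?); scc=(scc[0]=?,scc[1]=?,scc[2]=?,scc[3]=?,scc[4]=?,scc[5]=?,scc[6]=?,scc[7]=0,scc[8]=?)
step 5: low=(low[0]=0,low[1]=?,low[2]=0,low[3]=0,low[4]=0,low[5]=?,low[6]=?,low[7]=4,low[8]=?); scc=(scc[0]=1,scc[1]=?,scc[2]=1,scc[3]=1,scc[4]=1,scc[5]=?,scc[6]=?,scc[7]=0,scc[8]=?)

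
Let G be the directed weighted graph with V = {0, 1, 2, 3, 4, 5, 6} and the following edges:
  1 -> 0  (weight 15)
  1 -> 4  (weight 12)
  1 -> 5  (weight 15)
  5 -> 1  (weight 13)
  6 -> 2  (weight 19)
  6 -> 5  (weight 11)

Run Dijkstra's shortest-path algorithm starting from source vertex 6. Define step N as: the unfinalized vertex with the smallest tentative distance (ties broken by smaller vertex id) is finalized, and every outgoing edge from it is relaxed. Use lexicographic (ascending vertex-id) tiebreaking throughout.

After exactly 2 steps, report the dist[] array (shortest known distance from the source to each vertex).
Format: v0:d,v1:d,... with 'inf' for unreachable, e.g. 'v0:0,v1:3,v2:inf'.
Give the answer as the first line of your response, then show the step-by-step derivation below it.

v0:inf,v1:24,v2:19,v3:inf,v4:inf,v5:11,v6:0

step 1: dist = v0:inf,v1:inf,v2:19,v3:inf,v4:inf,v5:11,v6:0
step 2: dist = v0:inf,v1:24,v2:19,v3:inf,v4:inf,v5:11,v6:0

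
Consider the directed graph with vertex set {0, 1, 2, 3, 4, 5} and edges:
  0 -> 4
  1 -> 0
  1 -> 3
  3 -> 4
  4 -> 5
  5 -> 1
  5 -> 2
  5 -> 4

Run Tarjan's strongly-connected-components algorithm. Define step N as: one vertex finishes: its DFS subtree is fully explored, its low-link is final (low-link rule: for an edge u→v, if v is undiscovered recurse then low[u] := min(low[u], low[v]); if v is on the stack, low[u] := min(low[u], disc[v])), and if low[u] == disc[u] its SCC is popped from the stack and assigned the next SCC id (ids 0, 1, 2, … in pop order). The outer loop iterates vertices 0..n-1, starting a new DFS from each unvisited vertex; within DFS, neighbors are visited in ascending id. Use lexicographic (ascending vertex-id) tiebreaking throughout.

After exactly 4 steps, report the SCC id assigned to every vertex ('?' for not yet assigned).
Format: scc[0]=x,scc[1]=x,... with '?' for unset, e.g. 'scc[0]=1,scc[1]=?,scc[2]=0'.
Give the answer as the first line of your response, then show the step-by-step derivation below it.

scc[0]=?,scc[1]=?,scc[2]=0,scc[3]=?,scc[4]=?,scc[5]=?

step 1: low=(low[0]=0,low[1]=0,low[2]=?,low[3]=1,low[4]=1,low[5]=2); scc=(scc[0]=?,scc[1]=?,scc[2]=?,scc[3]=?,scc[4]=?,scc[5]=?)
step 2: low=(low[0]=0,low[1]=0,low[2]=?,low[3]=1,low[4]=1,low[5]=2); scc=(scc[0]=?,scc[1]=?,scc[2]=?,scc[3]=?,scc[4]=?,scc[5]=?)
step 3: low=(low[0]=0,low[1]=0,low[2]=5,low[3]=1,low[4]=1,low[5]=0); scc=(scc[0]=?,scc[1]=?,scc[2]=0,scc[3]=?,scc[4]=?,scc[5]=?)
step 4: low=(low[0]=0,low[1]=0,low[2]=5,low[3]=1,low[4]=1,low[5]=0); scc=(scc[0]=?,scc[1]=?,scc[2]=0,scc[3]=?,scc[4]=?,scc[5]=?)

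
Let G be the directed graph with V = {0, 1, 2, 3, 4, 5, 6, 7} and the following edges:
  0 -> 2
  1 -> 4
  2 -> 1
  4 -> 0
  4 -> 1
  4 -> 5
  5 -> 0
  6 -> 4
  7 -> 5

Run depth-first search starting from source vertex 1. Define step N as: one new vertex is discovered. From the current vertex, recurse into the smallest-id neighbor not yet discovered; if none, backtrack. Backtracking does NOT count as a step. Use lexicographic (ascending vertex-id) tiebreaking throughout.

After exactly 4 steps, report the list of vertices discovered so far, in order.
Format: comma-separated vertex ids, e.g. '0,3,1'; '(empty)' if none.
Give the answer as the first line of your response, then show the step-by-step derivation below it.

1,4,0,2

step 1: discover 1; path=1; order=1
step 2: discover 4; path=1>4; order=1,4
step 3: discover 0; path=1>4>0; order=1,4,0
step 4: discover 2; path=1>4>0>2; order=1,4,0,2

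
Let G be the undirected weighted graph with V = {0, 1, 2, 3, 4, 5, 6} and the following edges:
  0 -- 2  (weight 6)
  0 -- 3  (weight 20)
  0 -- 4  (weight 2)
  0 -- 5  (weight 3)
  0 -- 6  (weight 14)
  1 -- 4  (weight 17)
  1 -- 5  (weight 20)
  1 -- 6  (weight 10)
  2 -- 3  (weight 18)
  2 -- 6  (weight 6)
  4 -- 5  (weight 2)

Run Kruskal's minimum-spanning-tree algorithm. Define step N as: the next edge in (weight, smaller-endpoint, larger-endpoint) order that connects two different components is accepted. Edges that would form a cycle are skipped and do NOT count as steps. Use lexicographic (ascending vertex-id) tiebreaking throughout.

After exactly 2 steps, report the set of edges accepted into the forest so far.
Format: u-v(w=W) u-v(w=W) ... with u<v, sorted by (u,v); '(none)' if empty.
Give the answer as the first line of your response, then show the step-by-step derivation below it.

0-4(w=2) 4-5(w=2)

step 1: add edge 0-4 (w=2); MST = {0-4(w=2)}
step 2: add edge 4-5 (w=2); MST = {0-4(w=2) 4-5(w=2)}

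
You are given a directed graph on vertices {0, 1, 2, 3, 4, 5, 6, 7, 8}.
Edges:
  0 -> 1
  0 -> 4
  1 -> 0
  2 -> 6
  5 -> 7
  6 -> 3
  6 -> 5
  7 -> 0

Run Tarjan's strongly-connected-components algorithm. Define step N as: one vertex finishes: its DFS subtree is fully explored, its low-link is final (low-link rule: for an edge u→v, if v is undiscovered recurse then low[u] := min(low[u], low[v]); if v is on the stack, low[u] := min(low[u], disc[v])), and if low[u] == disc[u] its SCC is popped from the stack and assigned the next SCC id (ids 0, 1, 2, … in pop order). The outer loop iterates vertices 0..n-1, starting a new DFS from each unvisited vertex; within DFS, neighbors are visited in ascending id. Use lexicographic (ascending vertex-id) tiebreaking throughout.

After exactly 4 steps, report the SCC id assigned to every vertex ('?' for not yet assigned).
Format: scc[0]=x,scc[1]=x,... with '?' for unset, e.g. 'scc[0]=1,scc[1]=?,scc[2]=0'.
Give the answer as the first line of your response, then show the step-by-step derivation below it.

scc[0]=1,scc[1]=1,scc[2]=?,scc[3]=2,scc[4]=0,scc[5]=?,scc[6]=?,scc[7]=?,scc[8]=?

step 1: low=(low[0]=0,low[1]=0,low[2]=?,low[3]=?,low[4]=?,low[5]=?,low[6]=?,low[7]=?,low[8]=?); scc=(scc[0]=?,scc[1]=?,scc[2]=?,scc[3]=?,scc[4]=?,scc[5]=?,scc[6]=?,scc[7]=?,scc[8]=?)
step 2: low=(low[0]=0,low[1]=0,low[2]=?,low[3]=?,low[4]=2,low[5]=?,low[6]=?,low[7]=?,low[8]=?); scc=(scc[0]=?,scc[1]=?,scc[2]=?,scc[3]=?,scc[4]=0,scc[5]=?,scc[6]=?,scc[7]=?,scc[8]=?)
step 3: low=(low[0]=0,low[1]=0,low[2]=?,low[3]=?,low[4]=2,low[5]=?,low[6]=?,low[7]=?,low[8]=?); scc=(scc[0]=1,scc[1]=1,scc[2]=?,scc[3]=?,scc[4]=0,scc[5]=?,scc[6]=?,scc[7]=?,scc[8]=?)
step 4: low=(low[0]=0,low[1]=0,low[2]=3,low[3]=5,low[4]=2,low[5]=?,low[6]=4,low[7]=?,low[8]=?); scc=(scc[0]=1,scc[1]=1,scc[2]=?,scc[3]=2,scc[4]=0,scc[5]=?,scc[6]=?,scc[7]=?,scc[8]=?)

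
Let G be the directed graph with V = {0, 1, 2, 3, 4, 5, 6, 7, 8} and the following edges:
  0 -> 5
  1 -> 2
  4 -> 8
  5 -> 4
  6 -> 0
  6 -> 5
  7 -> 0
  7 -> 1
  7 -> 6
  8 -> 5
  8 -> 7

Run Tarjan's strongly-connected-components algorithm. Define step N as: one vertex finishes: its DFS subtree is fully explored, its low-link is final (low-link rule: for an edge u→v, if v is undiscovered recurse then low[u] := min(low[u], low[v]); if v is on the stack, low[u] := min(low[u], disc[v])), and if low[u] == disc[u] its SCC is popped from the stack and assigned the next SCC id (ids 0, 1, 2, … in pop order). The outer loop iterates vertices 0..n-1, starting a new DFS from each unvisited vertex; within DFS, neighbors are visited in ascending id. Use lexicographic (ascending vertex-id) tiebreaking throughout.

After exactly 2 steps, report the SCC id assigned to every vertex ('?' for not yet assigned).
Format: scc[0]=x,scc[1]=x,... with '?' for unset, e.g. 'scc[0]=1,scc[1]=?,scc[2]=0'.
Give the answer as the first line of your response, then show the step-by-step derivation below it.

scc[0]=?,scc[1]=1,scc[2]=0,scc[3]=?,scc[4]=?,scc[5]=?,scc[6]=?,scc[7]=?,scc[8]=?

step 1: low=(low[0]=0,low[1]=5,low[2]=6,low[3]=?,low[4]=2,low[5]=1,low[6]=?,low[7]=0,low[8]=1); scc=(scc[0]=?,scc[1]=?,scc[2]=0,scc[3]=?,scc[4]=?,scc[5]=?,scc[6]=?,scc[7]=?,scc[8]=?)
step 2: low=(low[0]=0,low[1]=5,low[2]=6,low[3]=?,low[4]=2,low[5]=1,low[6]=?,low[7]=0,low[8]=1); scc=(scc[0]=?,scc[1]=1,scc[2]=0,scc[3]=?,scc[4]=?,scc[5]=?,scc[6]=?,scc[7]=?,scc[8]=?)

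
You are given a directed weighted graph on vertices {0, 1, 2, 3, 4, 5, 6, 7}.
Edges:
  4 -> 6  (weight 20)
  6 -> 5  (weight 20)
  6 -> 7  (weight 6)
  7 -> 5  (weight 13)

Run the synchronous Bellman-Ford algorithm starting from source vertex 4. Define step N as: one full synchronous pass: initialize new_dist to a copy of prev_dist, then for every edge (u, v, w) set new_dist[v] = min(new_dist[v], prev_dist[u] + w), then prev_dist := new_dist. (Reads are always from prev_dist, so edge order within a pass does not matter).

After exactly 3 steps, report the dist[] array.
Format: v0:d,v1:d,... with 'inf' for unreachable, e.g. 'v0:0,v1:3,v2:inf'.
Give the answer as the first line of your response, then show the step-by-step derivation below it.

v0:inf,v1:inf,v2:inf,v3:inf,v4:0,v5:39,v6:20,v7:26

step 1: dist = v0:inf,v1:inf,v2:inf,v3:inf,v4:0,v5:inf,v6:20,v7:inf
step 2: dist = v0:inf,v1:inf,v2:inf,v3:inf,v4:0,v5:40,v6:20,v7:26
step 3: dist = v0:inf,v1:inf,v2:inf,v3:inf,v4:0,v5:39,v6:20,v7:26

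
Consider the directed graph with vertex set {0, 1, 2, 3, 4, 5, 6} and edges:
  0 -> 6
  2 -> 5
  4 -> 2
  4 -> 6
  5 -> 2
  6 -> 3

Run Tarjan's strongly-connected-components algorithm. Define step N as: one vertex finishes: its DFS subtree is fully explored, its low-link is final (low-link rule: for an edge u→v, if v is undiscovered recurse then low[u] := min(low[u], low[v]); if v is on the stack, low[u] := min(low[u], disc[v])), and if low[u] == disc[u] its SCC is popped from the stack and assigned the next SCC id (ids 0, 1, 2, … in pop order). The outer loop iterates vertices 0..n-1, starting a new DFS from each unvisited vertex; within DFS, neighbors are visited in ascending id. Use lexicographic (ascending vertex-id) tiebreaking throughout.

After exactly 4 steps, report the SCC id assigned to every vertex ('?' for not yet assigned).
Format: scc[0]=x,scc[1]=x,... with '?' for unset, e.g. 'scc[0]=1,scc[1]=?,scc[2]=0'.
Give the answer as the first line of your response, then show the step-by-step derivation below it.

scc[0]=2,scc[1]=3,scc[2]=?,scc[3]=0,scc[4]=?,scc[5]=?,scc[6]=1

step 1: low=(low[0]=0,low[1]=?,low[2]=?,low[3]=2,low[4]=?,low[5]=?,low[6]=1); scc=(scc[0]=?,scc[1]=?,scc[2]=?,scc[3]=0,scc[4]=?,scc[5]=?,scc[6]=?)
step 2: low=(low[0]=0,low[1]=?,low[2]=?,low[3]=2,low[4]=?,low[5]=?,low[6]=1); scc=(scc[0]=?,scc[1]=?,scc[2]=?,scc[3]=0,scc[4]=?,scc[5]=?,scc[6]=1)
step 3: low=(low[0]=0,low[1]=?,low[2]=?,low[3]=2,low[4]=?,low[5]=?,low[6]=1); scc=(scc[0]=2,scc[1]=?,scc[2]=?,scc[3]=0,scc[4]=?,scc[5]=?,scc[6]=1)
step 4: low=(low[0]=0,low[1]=3,low[2]=?,low[3]=2,low[4]=?,low[5]=?,low[6]=1); scc=(scc[0]=2,scc[1]=3,scc[2]=?,scc[3]=0,scc[4]=?,scc[5]=?,scc[6]=1)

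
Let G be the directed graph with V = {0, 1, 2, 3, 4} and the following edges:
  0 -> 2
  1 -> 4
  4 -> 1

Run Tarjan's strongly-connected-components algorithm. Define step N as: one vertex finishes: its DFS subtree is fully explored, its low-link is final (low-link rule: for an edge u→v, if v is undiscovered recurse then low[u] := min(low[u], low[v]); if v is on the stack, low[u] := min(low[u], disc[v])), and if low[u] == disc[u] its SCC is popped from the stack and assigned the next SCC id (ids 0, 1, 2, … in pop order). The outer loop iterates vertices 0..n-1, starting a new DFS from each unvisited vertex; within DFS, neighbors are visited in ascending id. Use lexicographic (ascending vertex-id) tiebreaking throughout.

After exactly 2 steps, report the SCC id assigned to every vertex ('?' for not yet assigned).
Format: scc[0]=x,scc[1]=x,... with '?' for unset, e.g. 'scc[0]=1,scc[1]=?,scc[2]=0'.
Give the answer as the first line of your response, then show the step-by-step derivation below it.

scc[0]=1,scc[1]=?,scc[2]=0,scc[3]=?,scc[4]=?

step 1: low=(low[0]=0,low[1]=?,low[2]=1,low[3]=?,low[4]=?); scc=(scc[0]=?,scc[1]=?,scc[2]=0,scc[3]=?,scc[4]=?)
step 2: low=(low[0]=0,low[1]=?,low[2]=1,low[3]=?,low[4]=?); scc=(scc[0]=1,scc[1]=?,scc[2]=0,scc[3]=?,scc[4]=?)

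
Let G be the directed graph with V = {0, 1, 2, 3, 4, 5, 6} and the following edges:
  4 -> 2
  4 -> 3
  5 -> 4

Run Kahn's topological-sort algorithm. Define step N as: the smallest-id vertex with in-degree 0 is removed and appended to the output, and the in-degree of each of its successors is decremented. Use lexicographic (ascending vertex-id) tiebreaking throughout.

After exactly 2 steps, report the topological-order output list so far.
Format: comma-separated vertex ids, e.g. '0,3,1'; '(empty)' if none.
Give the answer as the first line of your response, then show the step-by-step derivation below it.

0,1

step 1: output 0; order=[0]; indeg=(0,0,1,1,1,0,0)
step 2: output 1; order=[0,1]; indeg=(0,0,1,1,1,0,0)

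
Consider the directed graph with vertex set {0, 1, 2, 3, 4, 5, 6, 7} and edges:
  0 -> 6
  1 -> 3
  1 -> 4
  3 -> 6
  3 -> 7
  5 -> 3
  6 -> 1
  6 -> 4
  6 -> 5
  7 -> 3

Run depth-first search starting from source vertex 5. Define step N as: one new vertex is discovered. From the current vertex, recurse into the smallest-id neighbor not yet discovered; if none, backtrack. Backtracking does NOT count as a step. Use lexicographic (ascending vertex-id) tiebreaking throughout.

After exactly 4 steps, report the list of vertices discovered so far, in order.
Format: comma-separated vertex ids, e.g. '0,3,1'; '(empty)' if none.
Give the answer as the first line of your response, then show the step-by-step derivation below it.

5,3,6,1

step 1: discover 5; path=5; order=5
step 2: discover 3; path=5>3; order=5,3
step 3: discover 6; path=5>3>6; order=5,3,6
step 4: discover 1; path=5>3>6>1; order=5,3,6,1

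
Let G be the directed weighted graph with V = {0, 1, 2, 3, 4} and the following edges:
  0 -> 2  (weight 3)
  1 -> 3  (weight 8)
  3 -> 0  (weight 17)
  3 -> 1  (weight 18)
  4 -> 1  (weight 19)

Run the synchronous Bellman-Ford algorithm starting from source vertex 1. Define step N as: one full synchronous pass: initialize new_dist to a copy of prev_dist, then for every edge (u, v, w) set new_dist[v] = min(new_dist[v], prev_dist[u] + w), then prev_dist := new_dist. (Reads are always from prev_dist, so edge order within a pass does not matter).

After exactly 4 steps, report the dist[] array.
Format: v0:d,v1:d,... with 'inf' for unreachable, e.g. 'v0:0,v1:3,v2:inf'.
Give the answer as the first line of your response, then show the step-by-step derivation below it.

v0:25,v1:0,v2:28,v3:8,v4:inf

step 1: dist = v0:inf,v1:0,v2:inf,v3:8,v4:inf
step 2: dist = v0:25,v1:0,v2:inf,v3:8,v4:inf
step 3: dist = v0:25,v1:0,v2:28,v3:8,v4:inf
step 4: dist = v0:25,v1:0,v2:28,v3:8,v4:inf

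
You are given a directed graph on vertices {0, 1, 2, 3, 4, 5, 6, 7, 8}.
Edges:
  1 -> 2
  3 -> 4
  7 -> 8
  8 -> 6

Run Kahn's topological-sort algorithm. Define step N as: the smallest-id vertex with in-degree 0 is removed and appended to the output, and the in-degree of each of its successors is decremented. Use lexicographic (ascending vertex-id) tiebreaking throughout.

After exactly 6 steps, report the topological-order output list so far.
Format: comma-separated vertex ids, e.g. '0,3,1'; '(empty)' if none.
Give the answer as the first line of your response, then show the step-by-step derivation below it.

0,1,2,3,4,5

step 1: output 0; order=[0]; indeg=(0,0,1,0,1,0,1,0,1)
step 2: output 1; order=[0,1]; indeg=(0,0,0,0,1,0,1,0,1)
step 3: output 2; order=[0,1,2]; indeg=(0,0,0,0,1,0,1,0,1)
step 4: output 3; order=[0,1,2,3]; indeg=(0,0,0,0,0,0,1,0,1)
step 5: output 4; order=[0,1,2,3,4]; indeg=(0,0,0,0,0,0,1,0,1)
step 6: output 5; order=[0,1,2,3,4,5]; indeg=(0,0,0,0,0,0,1,0,1)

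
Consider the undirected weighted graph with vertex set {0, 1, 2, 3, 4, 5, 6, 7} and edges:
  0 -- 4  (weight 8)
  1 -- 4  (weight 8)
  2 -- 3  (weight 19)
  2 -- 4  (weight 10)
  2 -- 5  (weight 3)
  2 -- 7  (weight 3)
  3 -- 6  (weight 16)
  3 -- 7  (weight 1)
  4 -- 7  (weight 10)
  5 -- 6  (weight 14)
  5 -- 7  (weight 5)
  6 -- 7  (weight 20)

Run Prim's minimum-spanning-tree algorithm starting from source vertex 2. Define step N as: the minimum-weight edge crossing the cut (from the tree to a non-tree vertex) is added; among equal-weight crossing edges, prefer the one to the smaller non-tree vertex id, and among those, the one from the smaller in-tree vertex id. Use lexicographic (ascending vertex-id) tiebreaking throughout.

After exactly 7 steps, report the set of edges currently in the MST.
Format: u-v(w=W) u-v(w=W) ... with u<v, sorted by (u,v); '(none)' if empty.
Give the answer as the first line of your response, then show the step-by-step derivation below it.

0-4(w=8) 1-4(w=8) 2-4(w=10) 2-5(w=3) 2-7(w=3) 3-7(w=1) 5-6(w=14)

step 1: add edge 2-5 (w=3); MST = {2-5(w=3)}
step 2: add edge 2-7 (w=3); MST = {2-5(w=3) 2-7(w=3)}
step 3: add edge 3-7 (w=1); MST = {2-5(w=3) 2-7(w=3) 3-7(w=1)}
step 4: add edge 2-4 (w=10); MST = {2-4(w=10) 2-5(w=3) 2-7(w=3) 3-7(w=1)}
step 5: add edge 0-4 (w=8); MST = {0-4(w=8) 2-4(w=10) 2-5(w=3) 2-7(w=3) 3-7(w=1)}
step 6: add edge 1-4 (w=8); MST = {0-4(w=8) 1-4(w=8) 2-4(w=10) 2-5(w=3) 2-7(w=3) 3-7(w=1)}
step 7: add edge 5-6 (w=14); MST = {0-4(w=8) 1-4(w=8) 2-4(w=10) 2-5(w=3) 2-7(w=3) 3-7(w=1) 5-6(w=14)}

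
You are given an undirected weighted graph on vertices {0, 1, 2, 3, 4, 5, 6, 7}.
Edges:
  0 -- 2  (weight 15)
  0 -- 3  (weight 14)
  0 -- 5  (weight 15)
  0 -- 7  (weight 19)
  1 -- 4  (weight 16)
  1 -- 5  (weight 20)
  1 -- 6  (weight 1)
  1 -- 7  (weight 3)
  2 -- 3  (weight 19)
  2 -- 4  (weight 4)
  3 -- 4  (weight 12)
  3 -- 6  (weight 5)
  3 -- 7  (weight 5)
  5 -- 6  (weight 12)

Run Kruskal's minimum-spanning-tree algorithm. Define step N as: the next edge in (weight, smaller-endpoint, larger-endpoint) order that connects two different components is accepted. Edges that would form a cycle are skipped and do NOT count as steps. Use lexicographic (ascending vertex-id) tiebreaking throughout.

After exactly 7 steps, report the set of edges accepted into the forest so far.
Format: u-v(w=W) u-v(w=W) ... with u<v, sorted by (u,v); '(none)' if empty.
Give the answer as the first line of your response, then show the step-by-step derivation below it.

0-3(w=14) 1-6(w=1) 1-7(w=3) 2-4(w=4) 3-4(w=12) 3-6(w=5) 5-6(w=12)

step 1: add edge 1-6 (w=1); MST = {1-6(w=1)}
step 2: add edge 1-7 (w=3); MST = {1-6(w=1) 1-7(w=3)}
step 3: add edge 2-4 (w=4); MST = {1-6(w=1) 1-7(w=3) 2-4(w=4)}
step 4: add edge 3-6 (w=5); MST = {1-6(w=1) 1-7(w=3) 2-4(w=4) 3-6(w=5)}
step 5: add edge 3-4 (w=12); MST = {1-6(w=1) 1-7(w=3) 2-4(w=4) 3-4(w=12) 3-6(w=5)}
step 6: add edge 5-6 (w=12); MST = {1-6(w=1) 1-7(w=3) 2-4(w=4) 3-4(w=12) 3-6(w=5) 5-6(w=12)}
step 7: add edge 0-3 (w=14); MST = {0-3(w=14) 1-6(w=1) 1-7(w=3) 2-4(w=4) 3-4(w=12) 3-6(w=5) 5-6(w=12)}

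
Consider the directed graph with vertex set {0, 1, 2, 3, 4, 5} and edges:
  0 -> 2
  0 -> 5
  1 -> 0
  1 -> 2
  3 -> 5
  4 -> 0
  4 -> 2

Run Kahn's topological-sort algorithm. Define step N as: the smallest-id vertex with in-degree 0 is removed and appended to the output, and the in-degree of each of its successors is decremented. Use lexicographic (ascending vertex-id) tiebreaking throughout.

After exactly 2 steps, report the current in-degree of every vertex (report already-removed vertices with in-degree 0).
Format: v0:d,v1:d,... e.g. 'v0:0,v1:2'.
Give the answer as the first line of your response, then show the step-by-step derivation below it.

v0:1,v1:0,v2:2,v3:0,v4:0,v5:1

step 1: output 1; order=[1]; indeg=(1,0,2,0,0,2)
step 2: output 3; order=[1,3]; indeg=(1,0,2,0,0,1)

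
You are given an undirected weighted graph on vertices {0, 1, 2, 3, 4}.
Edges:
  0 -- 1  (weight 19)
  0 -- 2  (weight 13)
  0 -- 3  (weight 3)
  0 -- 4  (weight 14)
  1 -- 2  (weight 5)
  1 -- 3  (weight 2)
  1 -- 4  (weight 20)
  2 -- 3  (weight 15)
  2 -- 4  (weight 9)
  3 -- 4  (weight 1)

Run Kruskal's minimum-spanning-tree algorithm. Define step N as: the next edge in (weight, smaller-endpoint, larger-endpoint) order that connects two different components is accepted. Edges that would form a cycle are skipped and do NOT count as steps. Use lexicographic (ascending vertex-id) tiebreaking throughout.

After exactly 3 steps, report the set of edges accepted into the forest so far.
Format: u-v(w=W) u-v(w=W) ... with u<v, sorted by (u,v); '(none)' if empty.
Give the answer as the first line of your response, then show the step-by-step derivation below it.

0-3(w=3) 1-3(w=2) 3-4(w=1)

step 1: add edge 3-4 (w=1); MST = {3-4(w=1)}
step 2: add edge 1-3 (w=2); MST = {1-3(w=2) 3-4(w=1)}
step 3: add edge 0-3 (w=3); MST = {0-3(w=3) 1-3(w=2) 3-4(w=1)}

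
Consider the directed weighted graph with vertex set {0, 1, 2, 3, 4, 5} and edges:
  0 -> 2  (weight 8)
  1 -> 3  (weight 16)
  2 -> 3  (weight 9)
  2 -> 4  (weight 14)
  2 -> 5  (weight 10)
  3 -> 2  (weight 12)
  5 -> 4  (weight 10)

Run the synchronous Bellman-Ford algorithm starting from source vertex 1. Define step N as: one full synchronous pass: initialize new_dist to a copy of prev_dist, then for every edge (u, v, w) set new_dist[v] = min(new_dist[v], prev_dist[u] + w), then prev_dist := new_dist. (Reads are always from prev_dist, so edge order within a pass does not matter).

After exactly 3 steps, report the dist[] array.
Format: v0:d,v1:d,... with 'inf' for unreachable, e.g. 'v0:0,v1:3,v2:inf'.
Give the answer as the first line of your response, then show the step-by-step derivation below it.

v0:inf,v1:0,v2:28,v3:16,v4:42,v5:38

step 1: dist = v0:inf,v1:0,v2:inf,v3:16,v4:inf,v5:inf
step 2: dist = v0:inf,v1:0,v2:28,v3:16,v4:inf,v5:inf
step 3: dist = v0:inf,v1:0,v2:28,v3:16,v4:42,v5:38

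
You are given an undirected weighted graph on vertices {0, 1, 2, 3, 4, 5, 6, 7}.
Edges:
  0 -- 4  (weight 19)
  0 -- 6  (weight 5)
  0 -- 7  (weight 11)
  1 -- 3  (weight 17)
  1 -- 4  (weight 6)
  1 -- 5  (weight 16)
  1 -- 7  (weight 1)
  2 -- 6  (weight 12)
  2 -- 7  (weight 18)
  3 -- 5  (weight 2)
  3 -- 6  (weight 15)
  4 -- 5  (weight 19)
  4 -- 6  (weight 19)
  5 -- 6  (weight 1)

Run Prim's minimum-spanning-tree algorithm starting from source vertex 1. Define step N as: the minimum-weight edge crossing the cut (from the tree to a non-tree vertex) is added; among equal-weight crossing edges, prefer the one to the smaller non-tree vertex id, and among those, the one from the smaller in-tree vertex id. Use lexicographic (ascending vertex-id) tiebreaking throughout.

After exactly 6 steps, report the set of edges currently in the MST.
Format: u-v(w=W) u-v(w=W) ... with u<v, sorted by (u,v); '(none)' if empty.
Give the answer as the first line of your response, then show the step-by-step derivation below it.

0-6(w=5) 0-7(w=11) 1-4(w=6) 1-7(w=1) 3-5(w=2) 5-6(w=1)

step 1: add edge 1-7 (w=1); MST = {1-7(w=1)}
step 2: add edge 1-4 (w=6); MST = {1-4(w=6) 1-7(w=1)}
step 3: add edge 0-7 (w=11); MST = {0-7(w=11) 1-4(w=6) 1-7(w=1)}
step 4: add edge 0-6 (w=5); MST = {0-6(w=5) 0-7(w=11) 1-4(w=6) 1-7(w=1)}
step 5: add edge 5-6 (w=1); MST = {0-6(w=5) 0-7(w=11) 1-4(w=6) 1-7(w=1) 5-6(w=1)}
step 6: add edge 3-5 (w=2); MST = {0-6(w=5) 0-7(w=11) 1-4(w=6) 1-7(w=1) 3-5(w=2) 5-6(w=1)}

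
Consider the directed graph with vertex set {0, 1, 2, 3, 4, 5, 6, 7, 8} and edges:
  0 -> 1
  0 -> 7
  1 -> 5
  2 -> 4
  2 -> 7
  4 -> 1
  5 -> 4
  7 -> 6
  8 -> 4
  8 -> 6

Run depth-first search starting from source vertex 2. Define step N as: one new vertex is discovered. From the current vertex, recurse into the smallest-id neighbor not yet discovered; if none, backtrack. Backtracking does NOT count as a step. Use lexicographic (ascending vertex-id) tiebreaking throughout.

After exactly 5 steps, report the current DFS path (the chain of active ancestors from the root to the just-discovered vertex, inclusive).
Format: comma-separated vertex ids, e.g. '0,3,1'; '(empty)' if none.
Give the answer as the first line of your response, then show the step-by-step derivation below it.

2,7

step 1: discover 2; path=2; order=2
step 2: discover 4; path=2>4; order=2,4
step 3: discover 1; path=2>4>1; order=2,4,1
step 4: discover 5; path=2>4>1>5; order=2,4,1,5
step 5: discover 7; path=2>7; order=2,4,1,5,7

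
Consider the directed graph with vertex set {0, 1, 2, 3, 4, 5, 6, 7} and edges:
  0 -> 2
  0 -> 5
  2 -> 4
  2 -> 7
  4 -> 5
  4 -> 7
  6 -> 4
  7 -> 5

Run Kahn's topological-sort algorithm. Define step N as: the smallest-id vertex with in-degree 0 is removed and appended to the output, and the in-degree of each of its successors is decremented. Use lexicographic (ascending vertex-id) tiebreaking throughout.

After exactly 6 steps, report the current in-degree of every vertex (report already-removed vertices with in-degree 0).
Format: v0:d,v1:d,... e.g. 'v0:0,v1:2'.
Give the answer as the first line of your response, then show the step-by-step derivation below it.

v0:0,v1:0,v2:0,v3:0,v4:0,v5:1,v6:0,v7:0

step 1: output 0; order=[0]; indeg=(0,0,0,0,2,2,0,2)
step 2: output 1; order=[0,1]; indeg=(0,0,0,0,2,2,0,2)
step 3: output 2; order=[0,1,2]; indeg=(0,0,0,0,1,2,0,1)
step 4: output 3; order=[0,1,2,3]; indeg=(0,0,0,0,1,2,0,1)
step 5: output 6; order=[0,1,2,3,6]; indeg=(0,0,0,0,0,2,0,1)
step 6: output 4; order=[0,1,2,3,6,4]; indeg=(0,0,0,0,0,1,0,0)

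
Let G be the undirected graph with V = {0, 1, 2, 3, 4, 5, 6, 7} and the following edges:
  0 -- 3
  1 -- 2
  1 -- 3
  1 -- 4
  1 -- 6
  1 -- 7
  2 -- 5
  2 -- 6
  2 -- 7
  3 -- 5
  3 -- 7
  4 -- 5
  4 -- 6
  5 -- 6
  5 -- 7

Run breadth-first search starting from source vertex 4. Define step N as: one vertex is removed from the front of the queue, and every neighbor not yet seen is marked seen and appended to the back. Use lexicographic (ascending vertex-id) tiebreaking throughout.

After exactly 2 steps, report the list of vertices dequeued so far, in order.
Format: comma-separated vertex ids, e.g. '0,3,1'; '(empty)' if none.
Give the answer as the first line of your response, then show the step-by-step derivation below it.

4,1

step 1: dequeue 4; queue=[1,5,6]; order=4
step 2: dequeue 1; queue=[5,6,2,3,7]; order=4,1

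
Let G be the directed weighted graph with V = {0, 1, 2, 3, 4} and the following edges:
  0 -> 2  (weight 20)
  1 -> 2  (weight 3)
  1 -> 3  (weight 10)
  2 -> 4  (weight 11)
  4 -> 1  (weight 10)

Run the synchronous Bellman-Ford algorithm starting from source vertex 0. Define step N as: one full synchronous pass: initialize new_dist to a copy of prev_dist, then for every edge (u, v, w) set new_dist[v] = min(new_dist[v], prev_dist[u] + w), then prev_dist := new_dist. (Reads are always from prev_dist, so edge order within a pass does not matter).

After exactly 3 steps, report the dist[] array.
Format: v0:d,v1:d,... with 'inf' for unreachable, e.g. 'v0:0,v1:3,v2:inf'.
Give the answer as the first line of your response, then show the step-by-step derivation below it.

v0:0,v1:41,v2:20,v3:inf,v4:31

step 1: dist = v0:0,v1:inf,v2:20,v3:inf,v4:inf
step 2: dist = v0:0,v1:inf,v2:20,v3:inf,v4:31
step 3: dist = v0:0,v1:41,v2:20,v3:inf,v4:31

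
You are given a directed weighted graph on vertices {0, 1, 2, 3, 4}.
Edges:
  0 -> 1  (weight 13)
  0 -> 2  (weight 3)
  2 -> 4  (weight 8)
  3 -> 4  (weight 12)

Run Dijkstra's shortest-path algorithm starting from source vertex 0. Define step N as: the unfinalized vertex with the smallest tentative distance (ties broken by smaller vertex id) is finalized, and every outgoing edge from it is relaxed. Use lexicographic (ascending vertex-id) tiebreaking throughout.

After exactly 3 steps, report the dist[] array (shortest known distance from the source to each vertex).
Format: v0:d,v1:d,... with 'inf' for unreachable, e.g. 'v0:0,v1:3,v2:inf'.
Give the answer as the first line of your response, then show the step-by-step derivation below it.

v0:0,v1:13,v2:3,v3:inf,v4:11

step 1: dist = v0:0,v1:13,v2:3,v3:inf,v4:inf
step 2: dist = v0:0,v1:13,v2:3,v3:inf,v4:11
step 3: dist = v0:0,v1:13,v2:3,v3:inf,v4:11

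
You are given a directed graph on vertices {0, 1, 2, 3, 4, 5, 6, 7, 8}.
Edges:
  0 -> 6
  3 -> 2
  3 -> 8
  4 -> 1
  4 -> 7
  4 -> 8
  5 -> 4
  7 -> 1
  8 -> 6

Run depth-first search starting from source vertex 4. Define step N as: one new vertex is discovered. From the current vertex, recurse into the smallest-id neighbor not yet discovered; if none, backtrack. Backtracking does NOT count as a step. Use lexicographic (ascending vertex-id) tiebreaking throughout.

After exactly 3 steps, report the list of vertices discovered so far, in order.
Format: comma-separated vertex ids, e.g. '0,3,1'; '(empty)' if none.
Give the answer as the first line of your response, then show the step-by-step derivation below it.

4,1,7

step 1: discover 4; path=4; order=4
step 2: discover 1; path=4>1; order=4,1
step 3: discover 7; path=4>7; order=4,1,7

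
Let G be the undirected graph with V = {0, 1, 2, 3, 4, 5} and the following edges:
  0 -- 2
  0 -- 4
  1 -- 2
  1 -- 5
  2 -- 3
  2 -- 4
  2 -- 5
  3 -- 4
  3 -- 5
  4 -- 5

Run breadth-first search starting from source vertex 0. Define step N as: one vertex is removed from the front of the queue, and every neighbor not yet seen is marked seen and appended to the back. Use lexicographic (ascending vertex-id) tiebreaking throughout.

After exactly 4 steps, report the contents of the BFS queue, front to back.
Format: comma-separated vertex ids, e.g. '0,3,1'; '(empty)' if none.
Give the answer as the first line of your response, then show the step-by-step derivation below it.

3,5

step 1: dequeue 0; queue=[2,4]; order=0
step 2: dequeue 2; queue=[4,1,3,5]; order=0,2
step 3: dequeue 4; queue=[1,3,5]; order=0,2,4
step 4: dequeue 1; queue=[3,5]; order=0,2,4,1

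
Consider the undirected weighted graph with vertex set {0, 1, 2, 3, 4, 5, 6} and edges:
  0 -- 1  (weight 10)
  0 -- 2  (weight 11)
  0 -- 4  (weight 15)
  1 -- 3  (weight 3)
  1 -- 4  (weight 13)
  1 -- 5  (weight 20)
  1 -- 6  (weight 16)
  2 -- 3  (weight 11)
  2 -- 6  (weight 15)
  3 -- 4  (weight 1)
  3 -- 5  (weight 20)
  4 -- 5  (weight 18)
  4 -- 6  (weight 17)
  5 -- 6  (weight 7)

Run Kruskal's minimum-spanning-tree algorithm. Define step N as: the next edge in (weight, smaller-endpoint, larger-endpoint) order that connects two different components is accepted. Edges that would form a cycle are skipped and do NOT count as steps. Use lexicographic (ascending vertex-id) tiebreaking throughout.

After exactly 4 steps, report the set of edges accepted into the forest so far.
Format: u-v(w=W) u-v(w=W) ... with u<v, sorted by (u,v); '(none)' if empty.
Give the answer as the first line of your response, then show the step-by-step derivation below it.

0-1(w=10) 1-3(w=3) 3-4(w=1) 5-6(w=7)

step 1: add edge 3-4 (w=1); MST = {3-4(w=1)}
step 2: add edge 1-3 (w=3); MST = {1-3(w=3) 3-4(w=1)}
step 3: add edge 5-6 (w=7); MST = {1-3(w=3) 3-4(w=1) 5-6(w=7)}
step 4: add edge 0-1 (w=10); MST = {0-1(w=10) 1-3(w=3) 3-4(w=1) 5-6(w=7)}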